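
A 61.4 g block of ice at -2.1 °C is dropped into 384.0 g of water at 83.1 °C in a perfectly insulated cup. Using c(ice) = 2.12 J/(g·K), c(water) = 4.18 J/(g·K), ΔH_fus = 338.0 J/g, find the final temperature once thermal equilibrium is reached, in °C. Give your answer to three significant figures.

T_f = 60.4 °C

Heat to bring ice to 0 °C and melt it: q₁ = 61.4×2.12×2.1 + 61.4×338.0 = 21027 J
Heat the water can supply cooling to 0 °C: 384.0×4.18×83.1 = 133385 J > q₁, so all ice melts.
Energy balance: 384.0×4.18×(83.1 − T) = 21027 + 61.4×4.18×(T − 0)
1605.12(83.1 − T) = 21027 + 256.652 T
133385 − 21027 = 1861.772 T
T = 112358 / 1861.772 = 60.35 °C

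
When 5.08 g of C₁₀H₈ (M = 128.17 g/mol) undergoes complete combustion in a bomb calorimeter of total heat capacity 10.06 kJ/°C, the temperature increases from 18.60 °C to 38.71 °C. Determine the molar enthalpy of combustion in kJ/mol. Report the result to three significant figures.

ΔH = -5100 kJ/mol

ΔT = 38.71 − 18.60 = 20.11 °C
q_cal = C_cal × ΔT = 10.06 × 20.11 = 202.3066 kJ
n = 5.08 / 128.17 = 0.03963 mol
q_rxn = −q_cal = -202.3066 kJ
ΔH = -202.3066 / 0.03963 = -5104.9 kJ/mol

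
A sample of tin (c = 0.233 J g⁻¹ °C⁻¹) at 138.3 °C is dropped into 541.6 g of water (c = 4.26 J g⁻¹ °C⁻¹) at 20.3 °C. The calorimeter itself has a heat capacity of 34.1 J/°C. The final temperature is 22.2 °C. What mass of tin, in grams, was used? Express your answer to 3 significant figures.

q_gained = (541.6 × 4.26 + 34.1) × (22.2 − 20.3) = 4449 J
q_lost = m × 0.233 × (138.3 − 22.2) = 27.0513 m
m = 4449 / 27.0513 = 164 g

m = 164 g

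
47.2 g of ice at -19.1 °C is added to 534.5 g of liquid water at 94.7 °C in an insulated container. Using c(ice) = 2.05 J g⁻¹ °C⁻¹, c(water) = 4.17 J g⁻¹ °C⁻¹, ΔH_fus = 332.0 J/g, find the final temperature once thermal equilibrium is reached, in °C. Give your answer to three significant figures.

T_f = 79.8 °C

Heat to bring ice to 0 °C and melt it: q₁ = 47.2×2.05×19.1 + 47.2×332.0 = 17519 J
Heat the water can supply cooling to 0 °C: 534.5×4.17×94.7 = 211074 J > q₁, so all ice melts.
Energy balance: 534.5×4.17×(94.7 − T) = 17519 + 47.2×4.17×(T − 0)
2228.865(94.7 − T) = 17519 + 196.824 T
211074 − 17519 = 2425.689 T
T = 193555 / 2425.689 = 79.79 °C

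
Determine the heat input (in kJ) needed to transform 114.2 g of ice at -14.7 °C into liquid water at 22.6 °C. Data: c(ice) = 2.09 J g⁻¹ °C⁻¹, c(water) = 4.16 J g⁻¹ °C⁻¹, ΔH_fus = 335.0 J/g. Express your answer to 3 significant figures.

q1 (heat ice -14.7→0.0 °C): 114.2 × 2.09 × 14.7 = 3509 J
q2 (melt at 0 °C): 114.2 × 335.0 = 38257 J
q3 (heat water 0.0→22.6 °C): 114.2 × 4.16 × 22.6 = 10737 J
Total: 3509 + 38257 + 10737 = 52503 J = 52.5 kJ

q = 52.5 kJ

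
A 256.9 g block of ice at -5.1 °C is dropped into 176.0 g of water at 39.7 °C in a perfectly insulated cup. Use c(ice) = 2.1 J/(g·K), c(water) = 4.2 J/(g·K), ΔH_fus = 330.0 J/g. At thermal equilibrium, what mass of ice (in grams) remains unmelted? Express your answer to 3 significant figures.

Heat to warm all ice to 0 °C: 256.9×2.1×5.1 = 2751.4 J
Heat released by water cooling to 0 °C: 176.0×4.2×39.7 = 29346 J
29346 J < 2751.4 + 256.9×330.0 = 87528.4 J, so not all ice melts; final T = 0 °C.
Heat left for melting: 29346 − 2751.4 = 26594.6 J
Mass melted = 26594.6 / 330.0 = 80.59 g
Ice remaining = 256.9 − 80.59 = 176.31 g

m_ice remaining = 176 g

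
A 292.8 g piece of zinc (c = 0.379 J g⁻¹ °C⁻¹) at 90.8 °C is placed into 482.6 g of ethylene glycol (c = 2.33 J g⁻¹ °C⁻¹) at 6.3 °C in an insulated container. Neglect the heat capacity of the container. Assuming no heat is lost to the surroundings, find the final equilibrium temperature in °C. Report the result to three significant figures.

T_f = 13.9 °C

Heat lost by zinc = heat gained by ethylene glycol.
(292.8)(0.379)(90.8 − T) = (482.6)(2.33)(T − 6.3)
110.9712 (90.8 − T) = 1124.458 (T − 6.3)
10076 − 110.9712 T = 1124.458 T − 7084.1
17160.1 = 1235.4292 T
T = 13.89 °C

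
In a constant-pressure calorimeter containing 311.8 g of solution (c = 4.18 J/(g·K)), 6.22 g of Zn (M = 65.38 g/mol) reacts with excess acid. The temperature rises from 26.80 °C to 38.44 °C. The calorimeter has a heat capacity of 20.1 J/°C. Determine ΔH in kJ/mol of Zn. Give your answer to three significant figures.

ΔH = -162 kJ/mol

|ΔT| = |38.44 − 26.80| = 11.64 °C
|q_surr| = (311.8 × 4.18 + 20.1) × 11.64 = 1323.424 × 11.64 = 15400 J
n(Zn) = 6.22 / 65.38 = 0.09514 mol
Temperature rose, so q_rxn = −|q_surr| = -15.40 kJ
ΔH = q_rxn / n = -161.9 kJ/mol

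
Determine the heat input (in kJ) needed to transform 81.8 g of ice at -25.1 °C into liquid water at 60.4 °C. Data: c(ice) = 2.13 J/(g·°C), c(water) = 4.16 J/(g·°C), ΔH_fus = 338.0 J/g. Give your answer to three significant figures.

q1 (heat ice -25.1→0.0 °C): 81.8 × 2.13 × 25.1 = 4373 J
q2 (melt at 0 °C): 81.8 × 338.0 = 27648 J
q3 (heat water 0.0→60.4 °C): 81.8 × 4.16 × 60.4 = 20553 J
Total: 4373 + 27648 + 20553 = 52574 J = 52.6 kJ

q = 52.6 kJ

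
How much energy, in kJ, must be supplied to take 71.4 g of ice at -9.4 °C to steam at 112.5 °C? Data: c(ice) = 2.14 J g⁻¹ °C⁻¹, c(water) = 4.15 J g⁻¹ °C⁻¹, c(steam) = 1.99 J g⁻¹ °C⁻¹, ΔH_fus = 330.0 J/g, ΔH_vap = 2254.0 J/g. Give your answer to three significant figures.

q = 217 kJ

q1 (heat ice -9.4→0.0 °C): 71.4 × 2.14 × 9.4 = 1436 J
q2 (melt at 0 °C): 71.4 × 330.0 = 23562 J
q3 (heat water 0.0→100.0 °C): 71.4 × 4.15 × 100.0 = 29631 J
q4 (vaporize at 100 °C): 71.4 × 2254.0 = 160936 J
q5 (heat steam 100.0→112.5 °C): 71.4 × 1.99 × 12.5 = 1776 J
Total: 1436 + 23562 + 29631 + 160936 + 1776 = 217341 J = 217 kJ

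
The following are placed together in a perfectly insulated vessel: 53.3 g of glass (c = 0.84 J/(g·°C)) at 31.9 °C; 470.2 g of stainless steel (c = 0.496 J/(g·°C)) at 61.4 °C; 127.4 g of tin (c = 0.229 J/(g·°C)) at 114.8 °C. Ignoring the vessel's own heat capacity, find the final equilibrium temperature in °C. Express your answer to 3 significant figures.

Σ mᵢcᵢ(T − Tᵢ) = 0  ⇒  T = Σ mᵢcᵢTᵢ / Σ mᵢcᵢ
Σ mᵢcᵢ = 53.3×0.84 + 470.2×0.496 + 127.4×0.229 = 307.1658
Σ mᵢcᵢTᵢ = 44.772×31.9 + 233.2192×61.4 + 29.1746×114.8 = 19097
T = 19097 / 307.1658 = 62.17 °C

T_f = 62.2 °C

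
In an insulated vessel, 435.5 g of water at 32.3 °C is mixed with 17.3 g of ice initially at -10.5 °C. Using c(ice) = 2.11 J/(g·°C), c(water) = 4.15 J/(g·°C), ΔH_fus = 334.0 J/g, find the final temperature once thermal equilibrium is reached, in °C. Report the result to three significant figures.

T_f = 27.8 °C

Heat to bring ice to 0 °C and melt it: q₁ = 17.3×2.11×10.5 + 17.3×334.0 = 6161.5 J
Heat the water can supply cooling to 0 °C: 435.5×4.15×32.3 = 58376.6 J > q₁, so all ice melts.
Energy balance: 435.5×4.15×(32.3 − T) = 6161.5 + 17.3×4.15×(T − 0)
1807.325(32.3 − T) = 6161.5 + 71.795 T
58376.6 − 6161.5 = 1879.120 T
T = 52215.1 / 1879.120 = 27.79 °C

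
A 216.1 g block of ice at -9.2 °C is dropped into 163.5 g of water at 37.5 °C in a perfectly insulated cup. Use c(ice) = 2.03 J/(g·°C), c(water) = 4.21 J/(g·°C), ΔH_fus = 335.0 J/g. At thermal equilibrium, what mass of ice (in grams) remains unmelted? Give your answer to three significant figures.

Heat to warm all ice to 0 °C: 216.1×2.03×9.2 = 4035.9 J
Heat released by water cooling to 0 °C: 163.5×4.21×37.5 = 25813 J
25813 J < 4035.9 + 216.1×335.0 = 76429.4 J, so not all ice melts; final T = 0 °C.
Heat left for melting: 25813 − 4035.9 = 21777.1 J
Mass melted = 21777.1 / 335.0 = 65.01 g
Ice remaining = 216.1 − 65.01 = 151.09 g

m_ice remaining = 151 g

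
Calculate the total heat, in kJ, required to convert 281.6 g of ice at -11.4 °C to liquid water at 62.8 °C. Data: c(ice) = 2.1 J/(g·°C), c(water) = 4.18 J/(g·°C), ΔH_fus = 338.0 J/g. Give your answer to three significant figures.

q = 176 kJ

q1 (heat ice -11.4→0.0 °C): 281.6 × 2.1 × 11.4 = 6742 J
q2 (melt at 0 °C): 281.6 × 338.0 = 95181 J
q3 (heat water 0.0→62.8 °C): 281.6 × 4.18 × 62.8 = 73921 J
Total: 6742 + 95181 + 73921 = 175844 J = 176 kJ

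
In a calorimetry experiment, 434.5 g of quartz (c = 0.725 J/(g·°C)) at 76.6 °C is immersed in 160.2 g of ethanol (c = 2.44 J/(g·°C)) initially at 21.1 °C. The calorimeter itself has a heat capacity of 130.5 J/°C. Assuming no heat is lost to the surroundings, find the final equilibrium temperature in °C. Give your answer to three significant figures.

T_f = 42.0 °C

Heat lost by quartz = heat gained by ethanol + calorimeter.
(434.5)(0.725)(76.6 − T) = [(160.2)(2.44) + 130.5](T − 21.1)
315.0125 (76.6 − T) = 521.388 (T − 21.1)
24130 − 315.0125 T = 521.388 T − 11001
35131 = 836.4005 T
T = 42.00 °C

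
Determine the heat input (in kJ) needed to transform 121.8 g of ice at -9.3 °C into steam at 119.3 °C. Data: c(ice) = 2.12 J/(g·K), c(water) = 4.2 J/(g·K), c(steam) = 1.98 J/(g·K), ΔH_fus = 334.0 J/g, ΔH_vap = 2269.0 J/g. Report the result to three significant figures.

q1 (heat ice -9.3→0.0 °C): 121.8 × 2.12 × 9.3 = 2401 J
q2 (melt at 0 °C): 121.8 × 334.0 = 40681 J
q3 (heat water 0.0→100.0 °C): 121.8 × 4.2 × 100.0 = 51156 J
q4 (vaporize at 100 °C): 121.8 × 2269.0 = 276364 J
q5 (heat steam 100.0→119.3 °C): 121.8 × 1.98 × 19.3 = 4654 J
Total: 2401 + 40681 + 51156 + 276364 + 4654 = 375256 J = 375 kJ

q = 375 kJ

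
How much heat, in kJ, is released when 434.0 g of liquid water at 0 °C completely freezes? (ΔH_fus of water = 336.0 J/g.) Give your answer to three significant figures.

q = 146 kJ

q = m × ΔH_fus = 434.0 × 336.0 = 145800 J = 146 kJ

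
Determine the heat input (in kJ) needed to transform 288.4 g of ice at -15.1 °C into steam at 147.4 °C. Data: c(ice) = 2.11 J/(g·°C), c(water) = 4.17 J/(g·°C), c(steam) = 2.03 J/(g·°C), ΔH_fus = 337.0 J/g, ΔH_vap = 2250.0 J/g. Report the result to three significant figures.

q = 903 kJ

q1 (heat ice -15.1→0.0 °C): 288.4 × 2.11 × 15.1 = 9189 J
q2 (melt at 0 °C): 288.4 × 337.0 = 97191 J
q3 (heat water 0.0→100.0 °C): 288.4 × 4.17 × 100.0 = 120263 J
q4 (vaporize at 100 °C): 288.4 × 2250.0 = 648900 J
q5 (heat steam 100.0→147.4 °C): 288.4 × 2.03 × 47.4 = 27750 J
Total: 9189 + 97191 + 120263 + 648900 + 27750 = 903293 J = 903 kJ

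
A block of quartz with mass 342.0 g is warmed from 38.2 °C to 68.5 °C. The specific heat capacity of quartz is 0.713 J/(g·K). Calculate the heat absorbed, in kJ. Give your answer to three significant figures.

q = 7.39 kJ

q = m c ΔT = 342.0 × 0.713 × (68.5 − 38.2)
q = 342.0 × 0.713 × 30.3 = 7389 J = 7.39 kJ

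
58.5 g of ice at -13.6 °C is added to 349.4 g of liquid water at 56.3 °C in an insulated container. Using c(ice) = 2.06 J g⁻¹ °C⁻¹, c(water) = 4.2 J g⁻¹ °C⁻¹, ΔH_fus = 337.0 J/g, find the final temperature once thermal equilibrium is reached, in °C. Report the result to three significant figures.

T_f = 35.8 °C

Heat to bring ice to 0 °C and melt it: q₁ = 58.5×2.06×13.6 + 58.5×337.0 = 21353 J
Heat the water can supply cooling to 0 °C: 349.4×4.2×56.3 = 82619.1 J > q₁, so all ice melts.
Energy balance: 349.4×4.2×(56.3 − T) = 21353 + 58.5×4.2×(T − 0)
1467.48(56.3 − T) = 21353 + 245.7 T
82619.1 − 21353 = 1713.18 T
T = 61266.1 / 1713.18 = 35.76 °C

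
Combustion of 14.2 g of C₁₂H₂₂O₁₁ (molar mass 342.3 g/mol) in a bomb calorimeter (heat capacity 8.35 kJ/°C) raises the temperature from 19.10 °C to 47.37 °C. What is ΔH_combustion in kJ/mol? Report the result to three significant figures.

ΔT = 47.37 − 19.10 = 28.27 °C
q_cal = C_cal × ΔT = 8.35 × 28.27 = 236.0545 kJ
n = 14.2 / 342.3 = 0.04148 mol
q_rxn = −q_cal = -236.0545 kJ
ΔH = -236.0545 / 0.04148 = -5691 kJ/mol

ΔH = -5690 kJ/mol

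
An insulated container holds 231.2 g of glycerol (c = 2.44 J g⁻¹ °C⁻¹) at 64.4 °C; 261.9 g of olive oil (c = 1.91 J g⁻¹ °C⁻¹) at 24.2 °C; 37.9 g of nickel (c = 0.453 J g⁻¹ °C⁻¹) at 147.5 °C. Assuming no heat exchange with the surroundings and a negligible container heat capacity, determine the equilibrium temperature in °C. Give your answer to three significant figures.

Σ mᵢcᵢ(T − Tᵢ) = 0  ⇒  T = Σ mᵢcᵢTᵢ / Σ mᵢcᵢ
Σ mᵢcᵢ = 231.2×2.44 + 261.9×1.91 + 37.9×0.453 = 1081.5257
Σ mᵢcᵢTᵢ = 564.128×64.4 + 500.229×24.2 + 17.1687×147.5 = 50968
T = 50968 / 1081.5257 = 47.13 °C

T_f = 47.1 °C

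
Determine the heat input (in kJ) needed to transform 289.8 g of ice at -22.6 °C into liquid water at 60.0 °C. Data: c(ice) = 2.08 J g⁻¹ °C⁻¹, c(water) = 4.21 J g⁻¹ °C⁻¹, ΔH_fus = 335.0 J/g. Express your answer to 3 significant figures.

q = 184 kJ

q1 (heat ice -22.6→0.0 °C): 289.8 × 2.08 × 22.6 = 13623 J
q2 (melt at 0 °C): 289.8 × 335.0 = 97083 J
q3 (heat water 0.0→60.0 °C): 289.8 × 4.21 × 60.0 = 73203 J
Total: 13623 + 97083 + 73203 = 183909 J = 184 kJ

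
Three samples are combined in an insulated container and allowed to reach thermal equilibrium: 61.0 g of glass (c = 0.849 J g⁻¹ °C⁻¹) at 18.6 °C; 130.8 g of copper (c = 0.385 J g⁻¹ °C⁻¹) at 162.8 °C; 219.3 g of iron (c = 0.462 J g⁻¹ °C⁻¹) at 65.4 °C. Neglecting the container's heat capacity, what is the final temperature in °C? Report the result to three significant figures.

Σ mᵢcᵢ(T − Tᵢ) = 0  ⇒  T = Σ mᵢcᵢTᵢ / Σ mᵢcᵢ
Σ mᵢcᵢ = 61.0×0.849 + 130.8×0.385 + 219.3×0.462 = 203.4636
Σ mᵢcᵢTᵢ = 51.789×18.6 + 50.358×162.8 + 101.3166×65.4 = 15788
T = 15788 / 203.4636 = 77.60 °C

T_f = 77.6 °C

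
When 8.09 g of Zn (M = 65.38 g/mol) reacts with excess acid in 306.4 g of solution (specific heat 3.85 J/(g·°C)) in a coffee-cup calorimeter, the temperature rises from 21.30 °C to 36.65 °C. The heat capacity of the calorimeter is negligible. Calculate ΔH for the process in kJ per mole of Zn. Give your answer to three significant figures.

ΔH = -146 kJ/mol

|ΔT| = |36.65 − 21.30| = 15.35 °C
|q_surr| = (306.4 × 3.85) × 15.35 = 1179.64 × 15.35 = 18110 J
n(Zn) = 8.09 / 65.38 = 0.1237 mol
Temperature rose, so q_rxn = −|q_surr| = -18.11 kJ
ΔH = q_rxn / n = -146.4 kJ/mol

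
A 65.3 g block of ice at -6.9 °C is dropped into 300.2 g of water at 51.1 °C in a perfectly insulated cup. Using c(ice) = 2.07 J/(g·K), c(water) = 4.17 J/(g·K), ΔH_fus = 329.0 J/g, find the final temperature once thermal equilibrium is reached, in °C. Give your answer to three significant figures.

Heat to bring ice to 0 °C and melt it: q₁ = 65.3×2.07×6.9 + 65.3×329.0 = 22416 J
Heat the water can supply cooling to 0 °C: 300.2×4.17×51.1 = 63968.7 J > q₁, so all ice melts.
Energy balance: 300.2×4.17×(51.1 − T) = 22416 + 65.3×4.17×(T − 0)
1251.834(51.1 − T) = 22416 + 272.301 T
63968.7 − 22416 = 1524.135 T
T = 41552.7 / 1524.135 = 27.26 °C

T_f = 27.3 °C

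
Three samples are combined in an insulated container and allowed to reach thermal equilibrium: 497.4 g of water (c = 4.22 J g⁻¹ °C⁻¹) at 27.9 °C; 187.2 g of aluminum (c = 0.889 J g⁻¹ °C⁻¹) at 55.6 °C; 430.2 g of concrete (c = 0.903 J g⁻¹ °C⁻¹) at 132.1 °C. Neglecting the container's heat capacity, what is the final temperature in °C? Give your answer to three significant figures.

Σ mᵢcᵢ(T − Tᵢ) = 0  ⇒  T = Σ mᵢcᵢTᵢ / Σ mᵢcᵢ
Σ mᵢcᵢ = 497.4×4.22 + 187.2×0.889 + 430.2×0.903 = 2653.9194
Σ mᵢcᵢTᵢ = 2099.028×27.9 + 166.4208×55.6 + 388.4706×132.1 = 119130
T = 119130 / 2653.9194 = 44.89 °C

T_f = 44.9 °C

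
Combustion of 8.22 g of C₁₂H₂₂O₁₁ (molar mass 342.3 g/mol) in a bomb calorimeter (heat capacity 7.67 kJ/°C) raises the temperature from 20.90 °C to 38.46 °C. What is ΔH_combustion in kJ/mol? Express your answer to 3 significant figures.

ΔH = -5610 kJ/mol

ΔT = 38.46 − 20.90 = 17.56 °C
q_cal = C_cal × ΔT = 7.67 × 17.56 = 134.6852 kJ
n = 8.22 / 342.3 = 0.02401 mol
q_rxn = −q_cal = -134.6852 kJ
ΔH = -134.6852 / 0.02401 = -5610 kJ/mol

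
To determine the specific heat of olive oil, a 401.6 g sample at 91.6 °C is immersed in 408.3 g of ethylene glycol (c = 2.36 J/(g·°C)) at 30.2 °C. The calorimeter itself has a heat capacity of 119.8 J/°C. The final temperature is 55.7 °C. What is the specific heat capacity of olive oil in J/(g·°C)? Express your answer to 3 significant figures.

c = 1.92 J/(g·°C)

q_gained = (408.3 × 2.36 + 119.8) × (55.7 − 30.2) = 27630 J
q_lost = 401.6 × c × (91.6 − 55.7) = 14417.44 c
Set equal: c = 27630 / 14417.44 = 1.92 J/(g·°C)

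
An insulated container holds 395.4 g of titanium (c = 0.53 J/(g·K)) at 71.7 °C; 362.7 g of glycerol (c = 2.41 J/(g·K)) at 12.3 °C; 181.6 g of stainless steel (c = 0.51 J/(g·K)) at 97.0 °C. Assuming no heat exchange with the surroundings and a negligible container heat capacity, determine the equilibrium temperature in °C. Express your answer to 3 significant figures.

T_f = 29.6 °C

Σ mᵢcᵢ(T − Tᵢ) = 0  ⇒  T = Σ mᵢcᵢTᵢ / Σ mᵢcᵢ
Σ mᵢcᵢ = 395.4×0.53 + 362.7×2.41 + 181.6×0.51 = 1176.285
Σ mᵢcᵢTᵢ = 209.562×71.7 + 874.107×12.3 + 92.616×97.0 = 34761
T = 34761 / 1176.285 = 29.55 °C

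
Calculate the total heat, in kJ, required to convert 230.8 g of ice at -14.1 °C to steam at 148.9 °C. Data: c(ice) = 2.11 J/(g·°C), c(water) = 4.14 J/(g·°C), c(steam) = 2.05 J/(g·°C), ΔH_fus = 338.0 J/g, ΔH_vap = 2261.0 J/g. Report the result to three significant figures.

q1 (heat ice -14.1→0.0 °C): 230.8 × 2.11 × 14.1 = 6867 J
q2 (melt at 0 °C): 230.8 × 338.0 = 78010 J
q3 (heat water 0.0→100.0 °C): 230.8 × 4.14 × 100.0 = 95551 J
q4 (vaporize at 100 °C): 230.8 × 2261.0 = 521839 J
q5 (heat steam 100.0→148.9 °C): 230.8 × 2.05 × 48.9 = 23137 J
Total: 6867 + 78010 + 95551 + 521839 + 23137 = 725404 J = 725 kJ

q = 725 kJ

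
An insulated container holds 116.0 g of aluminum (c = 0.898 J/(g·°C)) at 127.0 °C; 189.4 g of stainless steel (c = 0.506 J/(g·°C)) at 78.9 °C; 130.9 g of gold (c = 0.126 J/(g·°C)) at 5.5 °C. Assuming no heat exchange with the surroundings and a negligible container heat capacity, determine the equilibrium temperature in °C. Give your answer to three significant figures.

Σ mᵢcᵢ(T − Tᵢ) = 0  ⇒  T = Σ mᵢcᵢTᵢ / Σ mᵢcᵢ
Σ mᵢcᵢ = 116.0×0.898 + 189.4×0.506 + 130.9×0.126 = 216.4978
Σ mᵢcᵢTᵢ = 104.168×127.0 + 95.8364×78.9 + 16.4934×5.5 = 20882
T = 20882 / 216.4978 = 96.45 °C

T_f = 96.5 °C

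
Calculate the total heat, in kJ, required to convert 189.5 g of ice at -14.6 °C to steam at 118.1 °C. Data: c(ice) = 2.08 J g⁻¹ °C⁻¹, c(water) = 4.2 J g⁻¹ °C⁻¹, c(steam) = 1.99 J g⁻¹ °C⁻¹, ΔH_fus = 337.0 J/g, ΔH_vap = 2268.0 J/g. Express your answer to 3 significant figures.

q = 586 kJ

q1 (heat ice -14.6→0.0 °C): 189.5 × 2.08 × 14.6 = 5755 J
q2 (melt at 0 °C): 189.5 × 337.0 = 63862 J
q3 (heat water 0.0→100.0 °C): 189.5 × 4.2 × 100.0 = 79590 J
q4 (vaporize at 100 °C): 189.5 × 2268.0 = 429786 J
q5 (heat steam 100.0→118.1 °C): 189.5 × 1.99 × 18.1 = 6826 J
Total: 5755 + 63862 + 79590 + 429786 + 6826 = 585819 J = 586 kJ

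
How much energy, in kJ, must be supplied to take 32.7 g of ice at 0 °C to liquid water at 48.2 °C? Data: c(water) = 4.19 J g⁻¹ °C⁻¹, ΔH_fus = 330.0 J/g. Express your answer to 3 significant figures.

q1 (melt at 0 °C): 32.7 × 330.0 = 10791 J
q2 (heat water 0.0→48.2 °C): 32.7 × 4.19 × 48.2 = 6604 J
Total: 10791 + 6604 = 17395 J = 17.4 kJ

q = 17.4 kJ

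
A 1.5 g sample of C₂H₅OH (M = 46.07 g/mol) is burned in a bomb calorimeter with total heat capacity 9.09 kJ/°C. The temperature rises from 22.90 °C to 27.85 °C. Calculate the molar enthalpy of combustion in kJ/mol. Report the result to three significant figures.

ΔH = -1380 kJ/mol

ΔT = 27.85 − 22.90 = 4.95 °C
q_cal = C_cal × ΔT = 9.09 × 4.95 = 44.9955 kJ
n = 1.5 / 46.07 = 0.03256 mol
q_rxn = −q_cal = -44.9955 kJ
ΔH = -44.9955 / 0.03256 = -1382 kJ/mol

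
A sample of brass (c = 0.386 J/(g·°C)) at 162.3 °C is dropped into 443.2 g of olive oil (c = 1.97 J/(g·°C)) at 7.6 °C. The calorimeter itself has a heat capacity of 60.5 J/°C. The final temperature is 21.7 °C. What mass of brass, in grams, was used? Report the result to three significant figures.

m = 243 g

q_gained = (443.2 × 1.97 + 60.5) × (21.7 − 7.6) = 13164 J
q_lost = m × 0.386 × (162.3 − 21.7) = 54.2716 m
m = 13164 / 54.2716 = 243 g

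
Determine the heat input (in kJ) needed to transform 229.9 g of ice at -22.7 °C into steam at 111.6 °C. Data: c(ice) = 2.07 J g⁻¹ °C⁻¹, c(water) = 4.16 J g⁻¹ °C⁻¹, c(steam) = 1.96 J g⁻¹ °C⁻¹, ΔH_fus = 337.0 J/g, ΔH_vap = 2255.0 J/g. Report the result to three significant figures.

q1 (heat ice -22.7→0.0 °C): 229.9 × 2.07 × 22.7 = 10803 J
q2 (melt at 0 °C): 229.9 × 337.0 = 77476 J
q3 (heat water 0.0→100.0 °C): 229.9 × 4.16 × 100.0 = 95638 J
q4 (vaporize at 100 °C): 229.9 × 2255.0 = 518425 J
q5 (heat steam 100.0→111.6 °C): 229.9 × 1.96 × 11.6 = 5227 J
Total: 10803 + 77476 + 95638 + 518425 + 5227 = 707569 J = 708 kJ

q = 708 kJ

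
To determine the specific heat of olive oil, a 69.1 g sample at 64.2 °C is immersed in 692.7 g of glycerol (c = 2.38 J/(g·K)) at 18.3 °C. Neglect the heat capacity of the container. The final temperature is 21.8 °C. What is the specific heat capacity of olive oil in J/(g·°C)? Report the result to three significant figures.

c = 1.97 J/(g·°C)

q_gained = (692.7 × 2.38) × (21.8 − 18.3) = 5770 J
q_lost = 69.1 × c × (64.2 − 21.8) = 2929.84 c
Set equal: c = 5770 / 2929.84 = 1.97 J/(g·°C)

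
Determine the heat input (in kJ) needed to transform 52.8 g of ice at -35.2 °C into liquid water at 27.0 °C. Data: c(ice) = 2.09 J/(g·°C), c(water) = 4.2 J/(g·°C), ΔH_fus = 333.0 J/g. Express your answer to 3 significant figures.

q = 27.5 kJ

q1 (heat ice -35.2→0.0 °C): 52.8 × 2.09 × 35.2 = 3884 J
q2 (melt at 0 °C): 52.8 × 333.0 = 17582 J
q3 (heat water 0.0→27.0 °C): 52.8 × 4.2 × 27.0 = 5988 J
Total: 3884 + 17582 + 5988 = 27454 J = 27.5 kJ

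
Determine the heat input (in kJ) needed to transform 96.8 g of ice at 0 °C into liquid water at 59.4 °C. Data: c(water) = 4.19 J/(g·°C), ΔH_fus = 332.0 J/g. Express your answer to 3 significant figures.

q1 (melt at 0 °C): 96.8 × 332.0 = 32138 J
q2 (heat water 0.0→59.4 °C): 96.8 × 4.19 × 59.4 = 24092 J
Total: 32138 + 24092 = 56230 J = 56.2 kJ

q = 56.2 kJ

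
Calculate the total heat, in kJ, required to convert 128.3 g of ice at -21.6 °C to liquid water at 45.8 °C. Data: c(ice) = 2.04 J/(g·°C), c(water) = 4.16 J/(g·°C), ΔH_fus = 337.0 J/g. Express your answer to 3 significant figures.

q1 (heat ice -21.6→0.0 °C): 128.3 × 2.04 × 21.6 = 5653 J
q2 (melt at 0 °C): 128.3 × 337.0 = 43237 J
q3 (heat water 0.0→45.8 °C): 128.3 × 4.16 × 45.8 = 24445 J
Total: 5653 + 43237 + 24445 = 73335 J = 73.3 kJ

q = 73.3 kJ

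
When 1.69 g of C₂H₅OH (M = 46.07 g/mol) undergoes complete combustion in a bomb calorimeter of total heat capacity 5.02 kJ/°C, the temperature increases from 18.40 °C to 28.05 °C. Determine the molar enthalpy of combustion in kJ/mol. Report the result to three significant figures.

ΔH = -1320 kJ/mol

ΔT = 28.05 − 18.40 = 9.65 °C
q_cal = C_cal × ΔT = 5.02 × 9.65 = 48.443 kJ
n = 1.69 / 46.07 = 0.03668 mol
q_rxn = −q_cal = -48.443 kJ
ΔH = -48.443 / 0.03668 = -1321 kJ/mol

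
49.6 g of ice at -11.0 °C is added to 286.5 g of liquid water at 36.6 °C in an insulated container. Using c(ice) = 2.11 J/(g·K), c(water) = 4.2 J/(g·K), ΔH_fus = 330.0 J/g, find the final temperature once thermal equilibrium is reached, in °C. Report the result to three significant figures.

T_f = 18.8 °C

Heat to bring ice to 0 °C and melt it: q₁ = 49.6×2.11×11.0 + 49.6×330.0 = 17519 J
Heat the water can supply cooling to 0 °C: 286.5×4.2×36.6 = 44040.8 J > q₁, so all ice melts.
Energy balance: 286.5×4.2×(36.6 − T) = 17519 + 49.6×4.2×(T − 0)
1203.3(36.6 − T) = 17519 + 208.32 T
44040.8 − 17519 = 1411.62 T
T = 26521.8 / 1411.62 = 18.79 °C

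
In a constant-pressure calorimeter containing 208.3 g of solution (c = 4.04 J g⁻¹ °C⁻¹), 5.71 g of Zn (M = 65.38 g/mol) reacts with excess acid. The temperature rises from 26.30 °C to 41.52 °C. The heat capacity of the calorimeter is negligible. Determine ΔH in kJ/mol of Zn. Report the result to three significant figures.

|ΔT| = |41.52 − 26.30| = 15.22 °C
|q_surr| = (208.3 × 4.04) × 15.22 = 841.532 × 15.22 = 12810 J
n(Zn) = 5.71 / 65.38 = 0.08734 mol
Temperature rose, so q_rxn = −|q_surr| = -12.81 kJ
ΔH = q_rxn / n = -146.7 kJ/mol

ΔH = -147 kJ/mol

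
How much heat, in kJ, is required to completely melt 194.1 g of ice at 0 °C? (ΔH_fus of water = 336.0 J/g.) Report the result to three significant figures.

q = 65.2 kJ

q = m × ΔH_fus = 194.1 × 336.0 = 65220 J = 65.2 kJ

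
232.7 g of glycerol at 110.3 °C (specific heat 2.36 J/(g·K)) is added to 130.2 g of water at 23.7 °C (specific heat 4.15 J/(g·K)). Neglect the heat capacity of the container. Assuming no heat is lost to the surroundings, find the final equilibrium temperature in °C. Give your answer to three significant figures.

T_f = 67.4 °C

Heat lost by glycerol = heat gained by water.
(232.7)(2.36)(110.3 − T) = (130.2)(4.15)(T − 23.7)
549.172 (110.3 − T) = 540.33 (T − 23.7)
60574 − 549.172 T = 540.33 T − 12806
73380 = 1089.502 T
T = 67.35 °C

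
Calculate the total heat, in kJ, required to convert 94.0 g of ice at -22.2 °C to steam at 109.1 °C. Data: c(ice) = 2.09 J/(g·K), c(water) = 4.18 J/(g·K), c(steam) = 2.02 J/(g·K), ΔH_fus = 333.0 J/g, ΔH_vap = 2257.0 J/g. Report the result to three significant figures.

q1 (heat ice -22.2→0.0 °C): 94.0 × 2.09 × 22.2 = 4361 J
q2 (melt at 0 °C): 94.0 × 333.0 = 31302 J
q3 (heat water 0.0→100.0 °C): 94.0 × 4.18 × 100.0 = 39292 J
q4 (vaporize at 100 °C): 94.0 × 2257.0 = 212158 J
q5 (heat steam 100.0→109.1 °C): 94.0 × 2.02 × 9.1 = 1728 J
Total: 4361 + 31302 + 39292 + 212158 + 1728 = 288841 J = 289 kJ

q = 289 kJ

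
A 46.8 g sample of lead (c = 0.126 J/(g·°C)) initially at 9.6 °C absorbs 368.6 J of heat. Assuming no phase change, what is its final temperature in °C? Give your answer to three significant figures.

T_f = 72.1 °C

ΔT = q / (m c) = 368.6 / (46.8 × 0.126) = 62.51 °C
T_f = 9.6 + 62.51 = 72.11 °C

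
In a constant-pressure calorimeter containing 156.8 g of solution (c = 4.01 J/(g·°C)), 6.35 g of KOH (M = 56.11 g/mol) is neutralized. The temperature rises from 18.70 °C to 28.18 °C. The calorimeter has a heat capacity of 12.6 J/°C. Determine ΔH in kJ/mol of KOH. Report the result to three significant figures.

|ΔT| = |28.18 − 18.70| = 9.48 °C
|q_surr| = (156.8 × 4.01 + 12.6) × 9.48 = 641.368 × 9.48 = 6080 J
n(KOH) = 6.35 / 56.11 = 0.1132 mol
Temperature rose, so q_rxn = −|q_surr| = -6.080 kJ
ΔH = q_rxn / n = -53.71 kJ/mol

ΔH = -53.7 kJ/mol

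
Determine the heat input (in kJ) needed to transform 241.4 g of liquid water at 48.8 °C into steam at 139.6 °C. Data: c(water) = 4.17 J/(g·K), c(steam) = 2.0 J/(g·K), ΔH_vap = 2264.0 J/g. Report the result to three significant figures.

q1 (heat water 48.8→100.0 °C): 241.4 × 4.17 × 51.2 = 51540 J
q2 (vaporize at 100 °C): 241.4 × 2264.0 = 546530 J
q3 (heat steam 100.0→139.6 °C): 241.4 × 2.0 × 39.6 = 19119 J
Total: 51540 + 546530 + 19119 = 617189 J = 617 kJ

q = 617 kJ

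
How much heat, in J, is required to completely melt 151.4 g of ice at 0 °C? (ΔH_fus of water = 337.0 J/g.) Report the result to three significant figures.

q = m × ΔH_fus = 151.4 × 337.0 = 51020 J

q = 51000 J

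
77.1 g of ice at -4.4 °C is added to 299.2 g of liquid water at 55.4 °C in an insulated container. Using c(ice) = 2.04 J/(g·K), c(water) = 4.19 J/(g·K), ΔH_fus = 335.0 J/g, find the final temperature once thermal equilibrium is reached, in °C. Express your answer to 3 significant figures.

Heat to bring ice to 0 °C and melt it: q₁ = 77.1×2.04×4.4 + 77.1×335.0 = 26521 J
Heat the water can supply cooling to 0 °C: 299.2×4.19×55.4 = 69452.1 J > q₁, so all ice melts.
Energy balance: 299.2×4.19×(55.4 − T) = 26521 + 77.1×4.19×(T − 0)
1253.648(55.4 − T) = 26521 + 323.049 T
69452.1 − 26521 = 1576.697 T
T = 42931.1 / 1576.697 = 27.23 °C

T_f = 27.2 °C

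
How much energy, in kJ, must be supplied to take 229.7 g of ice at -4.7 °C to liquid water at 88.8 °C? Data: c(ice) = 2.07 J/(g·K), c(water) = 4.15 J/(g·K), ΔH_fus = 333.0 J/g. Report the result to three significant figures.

q = 163 kJ

q1 (heat ice -4.7→0.0 °C): 229.7 × 2.07 × 4.7 = 2235 J
q2 (melt at 0 °C): 229.7 × 333.0 = 76490 J
q3 (heat water 0.0→88.8 °C): 229.7 × 4.15 × 88.8 = 84649 J
Total: 2235 + 76490 + 84649 = 163374 J = 163 kJ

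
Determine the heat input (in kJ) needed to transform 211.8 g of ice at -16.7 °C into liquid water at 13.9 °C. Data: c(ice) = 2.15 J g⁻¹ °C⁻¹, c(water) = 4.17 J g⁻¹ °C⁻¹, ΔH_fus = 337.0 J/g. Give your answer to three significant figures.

q1 (heat ice -16.7→0.0 °C): 211.8 × 2.15 × 16.7 = 7605 J
q2 (melt at 0 °C): 211.8 × 337.0 = 71377 J
q3 (heat water 0.0→13.9 °C): 211.8 × 4.17 × 13.9 = 12277 J
Total: 7605 + 71377 + 12277 = 91259 J = 91.3 kJ

q = 91.3 kJ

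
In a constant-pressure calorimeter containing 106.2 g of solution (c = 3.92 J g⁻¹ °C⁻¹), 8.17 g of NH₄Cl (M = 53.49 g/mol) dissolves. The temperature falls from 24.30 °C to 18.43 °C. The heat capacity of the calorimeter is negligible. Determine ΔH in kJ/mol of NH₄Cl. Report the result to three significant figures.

ΔH = 16.0 kJ/mol

|ΔT| = |18.43 − 24.30| = 5.87 °C
|q_surr| = (106.2 × 3.92) × 5.87 = 416.304 × 5.87 = 2444 J
n(NH₄Cl) = 8.17 / 53.49 = 0.1527 mol
Temperature fell, so q_rxn = +|q_surr| = 2.444 kJ
ΔH = q_rxn / n = 16.01 kJ/mol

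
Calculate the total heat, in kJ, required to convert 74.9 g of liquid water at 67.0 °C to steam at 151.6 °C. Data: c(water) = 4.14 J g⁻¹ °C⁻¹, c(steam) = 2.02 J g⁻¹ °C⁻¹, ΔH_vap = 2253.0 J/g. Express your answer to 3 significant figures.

q1 (heat water 67.0→100.0 °C): 74.9 × 4.14 × 33.0 = 10233 J
q2 (vaporize at 100 °C): 74.9 × 2253.0 = 168750 J
q3 (heat steam 100.0→151.6 °C): 74.9 × 2.02 × 51.6 = 7807 J
Total: 10233 + 168750 + 7807 = 186790 J = 187 kJ

q = 187 kJ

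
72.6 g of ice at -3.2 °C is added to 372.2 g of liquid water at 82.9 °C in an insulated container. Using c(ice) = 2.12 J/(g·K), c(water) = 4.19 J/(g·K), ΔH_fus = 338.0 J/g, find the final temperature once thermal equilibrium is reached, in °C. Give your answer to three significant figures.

T_f = 55.9 °C

Heat to bring ice to 0 °C and melt it: q₁ = 72.6×2.12×3.2 + 72.6×338.0 = 25031 J
Heat the water can supply cooling to 0 °C: 372.2×4.19×82.9 = 129284 J > q₁, so all ice melts.
Energy balance: 372.2×4.19×(82.9 − T) = 25031 + 72.6×4.19×(T − 0)
1559.518(82.9 − T) = 25031 + 304.194 T
129284 − 25031 = 1863.712 T
T = 104253 / 1863.712 = 55.94 °C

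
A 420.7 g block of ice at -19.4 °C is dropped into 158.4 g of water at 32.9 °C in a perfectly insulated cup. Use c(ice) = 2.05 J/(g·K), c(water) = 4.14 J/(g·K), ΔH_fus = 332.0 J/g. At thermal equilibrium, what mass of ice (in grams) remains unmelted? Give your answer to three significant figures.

m_ice remaining = 406 g

Heat to warm all ice to 0 °C: 420.7×2.05×19.4 = 16731 J
Heat released by water cooling to 0 °C: 158.4×4.14×32.9 = 21575 J
21575 J < 16731 + 420.7×332.0 = 156403.4 J, so not all ice melts; final T = 0 °C.
Heat left for melting: 21575 − 16731 = 4844 J
Mass melted = 4844 / 332.0 = 14.59 g
Ice remaining = 420.7 − 14.59 = 406.11 g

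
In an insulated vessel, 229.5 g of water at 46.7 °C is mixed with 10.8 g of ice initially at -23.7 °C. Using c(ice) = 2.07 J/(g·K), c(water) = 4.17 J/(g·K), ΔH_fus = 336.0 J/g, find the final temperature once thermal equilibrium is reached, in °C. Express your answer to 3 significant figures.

T_f = 40.5 °C

Heat to bring ice to 0 °C and melt it: q₁ = 10.8×2.07×23.7 + 10.8×336.0 = 4158.6 J
Heat the water can supply cooling to 0 °C: 229.5×4.17×46.7 = 44692.6 J > q₁, so all ice melts.
Energy balance: 229.5×4.17×(46.7 − T) = 4158.6 + 10.8×4.17×(T − 0)
957.015(46.7 − T) = 4158.6 + 45.036 T
44692.6 − 4158.6 = 1002.051 T
T = 40534.0 / 1002.051 = 40.45 °C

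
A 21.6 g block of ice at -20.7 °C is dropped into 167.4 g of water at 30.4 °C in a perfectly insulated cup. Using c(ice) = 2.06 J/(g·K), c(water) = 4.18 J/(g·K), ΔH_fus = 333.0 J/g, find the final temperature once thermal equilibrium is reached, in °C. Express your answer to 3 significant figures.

Heat to bring ice to 0 °C and melt it: q₁ = 21.6×2.06×20.7 + 21.6×333.0 = 8113.9 J
Heat the water can supply cooling to 0 °C: 167.4×4.18×30.4 = 21271.9 J > q₁, so all ice melts.
Energy balance: 167.4×4.18×(30.4 − T) = 8113.9 + 21.6×4.18×(T − 0)
699.732(30.4 − T) = 8113.9 + 90.288 T
21271.9 − 8113.9 = 790.020 T
T = 13158.0 / 790.020 = 16.66 °C

T_f = 16.7 °C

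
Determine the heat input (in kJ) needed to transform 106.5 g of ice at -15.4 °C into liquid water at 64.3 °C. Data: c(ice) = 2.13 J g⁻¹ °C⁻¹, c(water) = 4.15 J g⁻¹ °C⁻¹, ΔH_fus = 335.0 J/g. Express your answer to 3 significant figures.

q = 67.6 kJ

q1 (heat ice -15.4→0.0 °C): 106.5 × 2.13 × 15.4 = 3493 J
q2 (melt at 0 °C): 106.5 × 335.0 = 35678 J
q3 (heat water 0.0→64.3 °C): 106.5 × 4.15 × 64.3 = 28419 J
Total: 3493 + 35678 + 28419 = 67590 J = 67.6 kJ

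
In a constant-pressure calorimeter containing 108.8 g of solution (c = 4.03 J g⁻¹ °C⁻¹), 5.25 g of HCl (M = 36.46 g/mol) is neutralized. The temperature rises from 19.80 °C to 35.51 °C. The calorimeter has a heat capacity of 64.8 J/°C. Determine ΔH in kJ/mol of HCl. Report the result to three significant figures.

ΔH = -54.9 kJ/mol

|ΔT| = |35.51 − 19.80| = 15.71 °C
|q_surr| = (108.8 × 4.03 + 64.8) × 15.71 = 503.264 × 15.71 = 7906 J
n(HCl) = 5.25 / 36.46 = 0.1440 mol
Temperature rose, so q_rxn = −|q_surr| = -7.906 kJ
ΔH = q_rxn / n = -54.90 kJ/mol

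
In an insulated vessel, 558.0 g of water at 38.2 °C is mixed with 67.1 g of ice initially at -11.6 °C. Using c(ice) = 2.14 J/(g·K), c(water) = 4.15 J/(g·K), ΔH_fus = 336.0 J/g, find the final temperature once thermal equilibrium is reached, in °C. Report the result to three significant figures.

T_f = 24.8 °C

Heat to bring ice to 0 °C and melt it: q₁ = 67.1×2.14×11.6 + 67.1×336.0 = 24211 J
Heat the water can supply cooling to 0 °C: 558.0×4.15×38.2 = 88459.7 J > q₁, so all ice melts.
Energy balance: 558.0×4.15×(38.2 − T) = 24211 + 67.1×4.15×(T − 0)
2315.7(38.2 − T) = 24211 + 278.465 T
88459.7 − 24211 = 2594.165 T
T = 64248.7 / 2594.165 = 24.77 °C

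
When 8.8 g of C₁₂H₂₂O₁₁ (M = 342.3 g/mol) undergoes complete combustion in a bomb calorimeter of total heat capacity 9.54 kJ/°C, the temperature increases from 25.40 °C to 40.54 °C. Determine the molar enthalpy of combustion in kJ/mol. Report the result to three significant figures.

ΔT = 40.54 − 25.40 = 15.14 °C
q_cal = C_cal × ΔT = 9.54 × 15.14 = 144.4356 kJ
n = 8.8 / 342.3 = 0.02571 mol
q_rxn = −q_cal = -144.4356 kJ
ΔH = -144.4356 / 0.02571 = -5618 kJ/mol

ΔH = -5620 kJ/mol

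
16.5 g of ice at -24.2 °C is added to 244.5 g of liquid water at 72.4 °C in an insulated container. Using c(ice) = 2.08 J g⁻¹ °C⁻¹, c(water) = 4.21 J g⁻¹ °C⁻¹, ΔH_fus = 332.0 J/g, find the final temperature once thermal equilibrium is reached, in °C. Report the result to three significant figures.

Heat to bring ice to 0 °C and melt it: q₁ = 16.5×2.08×24.2 + 16.5×332.0 = 6308.5 J
Heat the water can supply cooling to 0 °C: 244.5×4.21×72.4 = 74524.6 J > q₁, so all ice melts.
Energy balance: 244.5×4.21×(72.4 − T) = 6308.5 + 16.5×4.21×(T − 0)
1029.345(72.4 − T) = 6308.5 + 69.465 T
74524.6 − 6308.5 = 1098.810 T
T = 68216.1 / 1098.810 = 62.08 °C

T_f = 62.1 °C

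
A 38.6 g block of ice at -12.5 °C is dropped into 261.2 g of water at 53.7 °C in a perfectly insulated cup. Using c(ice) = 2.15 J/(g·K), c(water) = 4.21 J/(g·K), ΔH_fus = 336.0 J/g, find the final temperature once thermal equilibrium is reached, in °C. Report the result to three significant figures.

T_f = 35.7 °C

Heat to bring ice to 0 °C and melt it: q₁ = 38.6×2.15×12.5 + 38.6×336.0 = 14007 J
Heat the water can supply cooling to 0 °C: 261.2×4.21×53.7 = 59051.3 J > q₁, so all ice melts.
Energy balance: 261.2×4.21×(53.7 − T) = 14007 + 38.6×4.21×(T − 0)
1099.652(53.7 − T) = 14007 + 162.506 T
59051.3 − 14007 = 1262.158 T
T = 45044.3 / 1262.158 = 35.69 °C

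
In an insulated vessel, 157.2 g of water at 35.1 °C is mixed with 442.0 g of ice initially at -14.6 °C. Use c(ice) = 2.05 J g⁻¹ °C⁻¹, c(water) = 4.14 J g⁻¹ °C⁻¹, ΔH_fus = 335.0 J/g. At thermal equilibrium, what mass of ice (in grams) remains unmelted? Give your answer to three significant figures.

m_ice remaining = 413 g

Heat to warm all ice to 0 °C: 442.0×2.05×14.6 = 13229 J
Heat released by water cooling to 0 °C: 157.2×4.14×35.1 = 22843 J
22843 J < 13229 + 442.0×335.0 = 161299 J, so not all ice melts; final T = 0 °C.
Heat left for melting: 22843 − 13229 = 9614 J
Mass melted = 9614 / 335.0 = 28.70 g
Ice remaining = 442.0 − 28.70 = 413.30 g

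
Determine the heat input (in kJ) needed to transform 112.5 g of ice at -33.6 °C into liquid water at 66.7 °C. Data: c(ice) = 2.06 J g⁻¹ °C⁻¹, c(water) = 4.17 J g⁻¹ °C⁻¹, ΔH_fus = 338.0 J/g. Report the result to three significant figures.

q1 (heat ice -33.6→0.0 °C): 112.5 × 2.06 × 33.6 = 7787 J
q2 (melt at 0 °C): 112.5 × 338.0 = 38025 J
q3 (heat water 0.0→66.7 °C): 112.5 × 4.17 × 66.7 = 31291 J
Total: 7787 + 38025 + 31291 = 77103 J = 77.1 kJ

q = 77.1 kJ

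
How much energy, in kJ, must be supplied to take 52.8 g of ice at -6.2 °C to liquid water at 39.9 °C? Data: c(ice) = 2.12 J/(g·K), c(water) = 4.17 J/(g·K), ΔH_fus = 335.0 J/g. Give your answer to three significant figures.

q = 27.2 kJ

q1 (heat ice -6.2→0.0 °C): 52.8 × 2.12 × 6.2 = 694 J
q2 (melt at 0 °C): 52.8 × 335.0 = 17688 J
q3 (heat water 0.0→39.9 °C): 52.8 × 4.17 × 39.9 = 8785 J
Total: 694 + 17688 + 8785 = 27167 J = 27.2 kJ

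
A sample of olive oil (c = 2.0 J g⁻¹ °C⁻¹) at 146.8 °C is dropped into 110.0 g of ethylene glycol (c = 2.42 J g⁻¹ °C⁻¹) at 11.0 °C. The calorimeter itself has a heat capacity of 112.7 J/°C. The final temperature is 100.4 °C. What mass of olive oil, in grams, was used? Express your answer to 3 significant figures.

m = 365 g

q_gained = (110.0 × 2.42 + 112.7) × (100.4 − 11.0) = 33870 J
q_lost = m × 2.0 × (146.8 − 100.4) = 92.8 m
m = 33870 / 92.8 = 365 g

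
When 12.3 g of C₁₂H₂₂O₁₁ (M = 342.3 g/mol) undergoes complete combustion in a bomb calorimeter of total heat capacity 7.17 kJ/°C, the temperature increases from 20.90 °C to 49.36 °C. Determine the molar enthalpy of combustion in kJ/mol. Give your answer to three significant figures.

ΔT = 49.36 − 20.90 = 28.46 °C
q_cal = C_cal × ΔT = 7.17 × 28.46 = 204.0582 kJ
n = 12.3 / 342.3 = 0.03593 mol
q_rxn = −q_cal = -204.0582 kJ
ΔH = -204.0582 / 0.03593 = -5679 kJ/mol

ΔH = -5680 kJ/mol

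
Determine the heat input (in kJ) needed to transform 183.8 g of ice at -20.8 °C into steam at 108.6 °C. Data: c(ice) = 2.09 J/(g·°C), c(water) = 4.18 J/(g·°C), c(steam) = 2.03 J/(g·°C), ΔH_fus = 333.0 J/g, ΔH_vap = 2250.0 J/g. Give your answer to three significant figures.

q1 (heat ice -20.8→0.0 °C): 183.8 × 2.09 × 20.8 = 7990 J
q2 (melt at 0 °C): 183.8 × 333.0 = 61205 J
q3 (heat water 0.0→100.0 °C): 183.8 × 4.18 × 100.0 = 76828 J
q4 (vaporize at 100 °C): 183.8 × 2250.0 = 413550 J
q5 (heat steam 100.0→108.6 °C): 183.8 × 2.03 × 8.6 = 3209 J
Total: 7990 + 61205 + 76828 + 413550 + 3209 = 562782 J = 563 kJ

q = 563 kJ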